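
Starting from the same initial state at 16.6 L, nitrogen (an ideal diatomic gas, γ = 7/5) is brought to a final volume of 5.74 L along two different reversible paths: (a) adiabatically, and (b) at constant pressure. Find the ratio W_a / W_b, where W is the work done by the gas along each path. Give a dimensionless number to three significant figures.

Path (a) adiabatic: W = P₁V₁(1 − (V₁/V₂)^(γ−1))/(γ−1) → W_a/(P₁V₁) = -1.323.
Path (b) isobaric: W = P₁(V₂ − V₁) → W_b/(P₁V₁) = -0.6542.
W_a / W_b = -1.323 / -0.6542 = 2.022.

W_a / W_b ≈ 2.02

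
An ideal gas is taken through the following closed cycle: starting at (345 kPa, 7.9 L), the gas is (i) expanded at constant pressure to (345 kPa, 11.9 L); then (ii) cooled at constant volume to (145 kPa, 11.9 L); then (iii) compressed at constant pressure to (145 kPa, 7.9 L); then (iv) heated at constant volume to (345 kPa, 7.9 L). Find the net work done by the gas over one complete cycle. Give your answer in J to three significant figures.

Constant-volume legs do no work.
W(i) = (345)(11.9 − 7.9) = 1380 J; W(iii) = (145)(7.9 − 11.9) = -580 J.
W_net = 1380 − 580 = 800 J (the clockwise enclosed area).

W_net ≈ 800 J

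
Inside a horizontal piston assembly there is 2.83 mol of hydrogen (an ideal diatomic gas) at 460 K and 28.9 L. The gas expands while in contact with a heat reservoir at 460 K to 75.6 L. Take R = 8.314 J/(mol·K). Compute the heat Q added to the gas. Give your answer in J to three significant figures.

Isothermal ⇒ ΔU = 0, so Q = W = nRT ln(V₂/V₁).
Q = (2.83)(8.314)(460) ln(75.6/28.9) = 10823 × 0.9616 = 10408 J.

Q ≈ 10400 J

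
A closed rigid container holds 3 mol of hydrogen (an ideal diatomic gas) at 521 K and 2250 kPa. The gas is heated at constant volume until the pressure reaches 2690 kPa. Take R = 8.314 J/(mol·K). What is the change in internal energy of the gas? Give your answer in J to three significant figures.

Constant volume ⇒ W = 0, so Q = ΔU = nCᵥΔT with Cᵥ = 5R/2 = 20.79 J/(mol·K).
At constant V, T₂/T₁ = P₂/P₁ ⇒ ΔT = T₁(P₂/P₁ − 1) = 521·(2690/2250 − 1) = 101.9 K.
ΔU = (3)(20.79)(101.9) = 6353 J.

ΔU ≈ 6350 J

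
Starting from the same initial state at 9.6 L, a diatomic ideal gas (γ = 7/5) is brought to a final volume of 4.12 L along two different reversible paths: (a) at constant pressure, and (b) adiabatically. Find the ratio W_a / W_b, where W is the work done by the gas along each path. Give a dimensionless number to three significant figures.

W_a / W_b ≈ 0.567

Path (a) isobaric: W = P₁(V₂ − V₁) → W_a/(P₁V₁) = -0.5708.
Path (b) adiabatic: W = P₁V₁(1 − (V₁/V₂)^(γ−1))/(γ−1) → W_b/(P₁V₁) = -1.007.
W_a / W_b = -0.5708 / -1.007 = 0.5671.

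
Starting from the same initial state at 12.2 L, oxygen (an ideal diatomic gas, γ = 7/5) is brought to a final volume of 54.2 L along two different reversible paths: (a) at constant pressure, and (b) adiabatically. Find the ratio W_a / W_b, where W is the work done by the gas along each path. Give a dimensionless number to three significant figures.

Path (a) isobaric: W = P₁(V₂ − V₁) → W_a/(P₁V₁) = 3.443.
Path (b) adiabatic: W = P₁V₁(1 − (V₁/V₂)^(γ−1))/(γ−1) → W_b/(P₁V₁) = 1.123.
W_a / W_b = 3.443 / 1.123 = 3.065.

W_a / W_b ≈ 3.07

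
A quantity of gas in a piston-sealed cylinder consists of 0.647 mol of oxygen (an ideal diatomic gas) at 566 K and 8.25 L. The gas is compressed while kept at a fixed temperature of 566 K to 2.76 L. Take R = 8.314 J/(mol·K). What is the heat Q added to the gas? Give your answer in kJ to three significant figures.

Q ≈ -3.33 kJ

Isothermal ⇒ ΔU = 0, so Q = W = nRT ln(V₂/V₁).
Q = (0.647)(8.314)(566) ln(2.76/8.25) = 3045 × -1.095 = -3334 J.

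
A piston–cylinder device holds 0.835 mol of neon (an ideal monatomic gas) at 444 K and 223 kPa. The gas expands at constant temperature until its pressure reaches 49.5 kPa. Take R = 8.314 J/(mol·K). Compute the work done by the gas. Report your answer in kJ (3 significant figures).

Isothermal process: W = nRT ln(V₂/V₁) = nRT ln(P₁/P₂).
W = (0.835)(8.314)(444) × ln(223/49.5)
  = 3082 × ln(4.505) = 3082 × 1.505
W_by_gas = 4640 J.

W ≈ 4.64 kJ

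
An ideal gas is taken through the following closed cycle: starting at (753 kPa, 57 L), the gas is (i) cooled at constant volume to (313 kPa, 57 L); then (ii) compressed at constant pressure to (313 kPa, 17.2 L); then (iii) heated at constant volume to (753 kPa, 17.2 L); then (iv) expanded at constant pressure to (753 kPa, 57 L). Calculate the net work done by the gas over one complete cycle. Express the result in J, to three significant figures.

Constant-volume legs do no work.
W(ii) = (313)(17.2 − 57) = -12457 J; W(iv) = (753)(57 − 17.2) = 29969 J.
W_net = -12457 + 29969 = 17512 J (the clockwise enclosed area).

W_net ≈ 17500 J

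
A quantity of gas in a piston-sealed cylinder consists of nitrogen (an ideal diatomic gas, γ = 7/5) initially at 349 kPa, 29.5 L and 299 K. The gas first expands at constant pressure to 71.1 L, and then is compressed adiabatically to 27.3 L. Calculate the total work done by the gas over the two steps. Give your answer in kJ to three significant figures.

W_total ≈ -14.4 kJ

Step 1 (isobaric): W = PΔV = (349 kPa)(71.1 − 29.5 L) = 14518 J.
After step 1: P = 349 kPa, V = 71.1 L, T = 720.6 K.
Step 2 (adiabatic): W = (P₁V₁ − P₂V₂)/(γ−1) = (24814 − 36390)/0.4 = -28939 J.
W_total = 14518 − 28939 = -14421 J.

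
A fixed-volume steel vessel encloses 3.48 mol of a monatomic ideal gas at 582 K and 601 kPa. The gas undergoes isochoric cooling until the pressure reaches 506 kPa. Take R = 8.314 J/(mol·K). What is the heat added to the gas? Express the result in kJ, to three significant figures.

Constant volume ⇒ W = 0, so Q = ΔU = nCᵥΔT with Cᵥ = 3R/2 = 12.47 J/(mol·K).
At constant V, T₂/T₁ = P₂/P₁ ⇒ ΔT = T₁(P₂/P₁ − 1) = 582·(506/601 − 1) = -92 K.
ΔU = (3.48)(12.47)(-92) = -3993 J.

Q ≈ -3.99 kJ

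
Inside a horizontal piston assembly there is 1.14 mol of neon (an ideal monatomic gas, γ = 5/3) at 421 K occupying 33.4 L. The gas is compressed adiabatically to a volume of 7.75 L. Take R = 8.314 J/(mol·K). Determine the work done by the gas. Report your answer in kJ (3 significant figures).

W ≈ -9.87 kJ

Adiabatic: TV^(γ−1) = const with γ = 5/3.
T₂ = T₁ (V₁/V₂)^(γ−1) = 421 × (33.4/7.75)^0.667 = 421 × 2.648 = 1115 K.
W_by = nCᵥ(T₁ − T₂) = (1.14)(12.47)(421 − 1115) = -9865 J.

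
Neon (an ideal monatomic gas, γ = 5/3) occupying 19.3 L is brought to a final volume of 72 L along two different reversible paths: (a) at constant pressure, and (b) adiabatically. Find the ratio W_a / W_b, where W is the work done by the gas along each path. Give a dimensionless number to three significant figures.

W_a / W_b ≈ 3.12

Path (a) isobaric: W = P₁(V₂ − V₁) → W_a/(P₁V₁) = 2.731.
Path (b) adiabatic: W = P₁V₁(1 − (V₁/V₂)^(γ−1))/(γ−1) → W_b/(P₁V₁) = 0.8764.
W_a / W_b = 2.731 / 0.8764 = 3.116.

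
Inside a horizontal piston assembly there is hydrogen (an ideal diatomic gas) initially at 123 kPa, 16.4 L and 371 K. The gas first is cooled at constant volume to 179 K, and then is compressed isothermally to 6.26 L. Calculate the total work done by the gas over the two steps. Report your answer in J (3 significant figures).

Step 1 (isochoric): W = 0 (constant volume).
After step 1: P = 59.35 kPa (V unchanged).
Step 2 (isothermal): W = P₁V₁ ln(V₂/V₁) = (973.3) ln(6.26/16.4) = -937.3 J.
W_total = 0 − 937.3 = -937.3 J.

W_total ≈ -937 J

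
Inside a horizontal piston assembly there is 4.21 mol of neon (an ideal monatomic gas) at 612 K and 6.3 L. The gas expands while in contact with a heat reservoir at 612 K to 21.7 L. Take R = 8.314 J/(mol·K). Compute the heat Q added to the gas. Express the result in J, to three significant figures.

Q ≈ 26500 J

Isothermal ⇒ ΔU = 0, so Q = W = nRT ln(V₂/V₁).
Q = (4.21)(8.314)(612) ln(21.7/6.3) = 21421 × 1.237 = 26493 J.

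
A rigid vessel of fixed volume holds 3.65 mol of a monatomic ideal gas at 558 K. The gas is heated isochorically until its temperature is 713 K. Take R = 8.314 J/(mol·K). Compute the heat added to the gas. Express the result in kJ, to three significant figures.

Q ≈ 7.06 kJ

Constant volume ⇒ W = 0, so Q = ΔU = nCᵥΔT with Cᵥ = 3R/2 = 12.47 J/(mol·K).
ΔU = (3.65)(12.47)(713 − 558) = 7055 J.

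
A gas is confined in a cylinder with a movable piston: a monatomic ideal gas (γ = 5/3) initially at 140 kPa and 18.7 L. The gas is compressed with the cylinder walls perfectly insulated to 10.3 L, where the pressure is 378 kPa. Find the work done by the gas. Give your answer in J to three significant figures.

W ≈ -1910 J

Adiabatic: W = (P₁V₁ − P₂V₂)/(γ − 1) with γ = 5/3.
P₁V₁ = 2618 J, P₂V₂ = 3893 J.
W = (2618 − 3893) / 0.6667 = -1913 J.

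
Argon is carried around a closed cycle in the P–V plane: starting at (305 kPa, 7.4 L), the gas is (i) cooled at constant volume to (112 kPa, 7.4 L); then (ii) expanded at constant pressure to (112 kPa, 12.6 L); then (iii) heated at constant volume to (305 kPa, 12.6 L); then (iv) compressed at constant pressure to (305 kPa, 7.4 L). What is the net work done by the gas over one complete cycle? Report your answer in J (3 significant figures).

W_net ≈ -1000 J

Constant-volume legs do no work.
W(ii) = (112)(12.6 − 7.4) = 582.4 J; W(iv) = (305)(7.4 − 12.6) = -1586 J.
W_net = 582.4 − 1586 = -1004 J (the counter-clockwise enclosed area).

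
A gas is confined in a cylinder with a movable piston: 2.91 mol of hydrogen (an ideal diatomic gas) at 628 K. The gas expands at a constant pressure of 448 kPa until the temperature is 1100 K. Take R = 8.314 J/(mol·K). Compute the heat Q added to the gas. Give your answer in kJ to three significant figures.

Q ≈ 40.0 kJ

Isobaric: W = nRΔT = (2.91)(8.314)(472) = 11419 J.
ΔU = nCᵥΔT with Cᵥ = 5R/2: ΔU = (2.91)(20.79)(472) = 28549 J.
Q = ΔU + W = 28549 + 11419 = 39968 J.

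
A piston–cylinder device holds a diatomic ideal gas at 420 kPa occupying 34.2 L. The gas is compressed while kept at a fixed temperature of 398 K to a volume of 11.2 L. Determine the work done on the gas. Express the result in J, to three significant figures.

Isothermal: W = nRT ln(V₂/V₁) = P₁V₁ ln(V₂/V₁).
P₁V₁ = (420 kPa)(34.2 L) = 14364 J.
W = 14364 × ln(11.2/34.2) = 14364 × -1.116
W_by_gas = -16035 J; work on gas = −W_by = 16035 J.

W ≈ 16000 J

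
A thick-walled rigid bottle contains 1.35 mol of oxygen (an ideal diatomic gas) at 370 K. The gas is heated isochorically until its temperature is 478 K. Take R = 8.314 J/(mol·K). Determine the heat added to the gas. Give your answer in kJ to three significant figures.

Q ≈ 3.03 kJ

Constant volume ⇒ W = 0, so Q = ΔU = nCᵥΔT with Cᵥ = 5R/2 = 20.79 J/(mol·K).
ΔU = (1.35)(20.79)(478 − 370) = 3030 J.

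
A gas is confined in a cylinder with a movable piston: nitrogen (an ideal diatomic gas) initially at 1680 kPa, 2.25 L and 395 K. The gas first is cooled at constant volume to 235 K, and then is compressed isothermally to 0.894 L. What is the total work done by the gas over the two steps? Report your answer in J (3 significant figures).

Step 1 (isochoric): W = 0 (constant volume).
After step 1: P = 999.5 kPa (V unchanged).
Step 2 (isothermal): W = P₁V₁ ln(V₂/V₁) = (2249) ln(0.894/2.25) = -2076 J.
W_total = 0 − 2076 = -2076 J.

W_total ≈ -2080 J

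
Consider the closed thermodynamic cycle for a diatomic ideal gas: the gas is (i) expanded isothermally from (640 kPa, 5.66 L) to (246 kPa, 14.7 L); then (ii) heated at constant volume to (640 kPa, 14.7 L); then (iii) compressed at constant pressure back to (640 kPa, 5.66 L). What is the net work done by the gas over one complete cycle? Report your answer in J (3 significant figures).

W_net ≈ -2330 J

Leg (i): W = PᵢVᵢ ln(V_f/Vᵢ) = (3622) ln(14.7/5.66) = 3457 J.
Leg (ii): W = 0.
Leg (iii): W = PΔV = (640)(5.66 − 14.7) = -5786 J.
W_net = 3457 − 5786 = -2328 J.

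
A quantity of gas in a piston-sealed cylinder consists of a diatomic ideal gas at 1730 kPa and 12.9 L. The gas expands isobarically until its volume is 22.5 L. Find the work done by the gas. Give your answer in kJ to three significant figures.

W ≈ 16.6 kJ

Isobaric: W = P ΔV.
W = (1730 kPa)(22.5 − 12.9 L) = (1730)(9.6) = 16608 J.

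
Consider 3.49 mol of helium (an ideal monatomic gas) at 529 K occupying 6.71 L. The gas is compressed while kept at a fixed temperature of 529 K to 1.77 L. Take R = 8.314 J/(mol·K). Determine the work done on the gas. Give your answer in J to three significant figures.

W ≈ 20500 J

Isothermal: W = nRT ln(V₂/V₁).
W = (3.49)(8.314)(529) × ln(1.77/6.71)
  = 15349 × -1.333
W_by_gas = -20455 J; work on gas = −W_by = 20455 J.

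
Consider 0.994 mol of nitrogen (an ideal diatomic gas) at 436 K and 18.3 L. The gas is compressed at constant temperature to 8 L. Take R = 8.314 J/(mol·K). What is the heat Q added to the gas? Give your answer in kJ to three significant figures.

Isothermal ⇒ ΔU = 0, so Q = W = nRT ln(V₂/V₁).
Q = (0.994)(8.314)(436) ln(8/18.3) = 3603 × -0.8275 = -2981 J.

Q ≈ -2.98 kJ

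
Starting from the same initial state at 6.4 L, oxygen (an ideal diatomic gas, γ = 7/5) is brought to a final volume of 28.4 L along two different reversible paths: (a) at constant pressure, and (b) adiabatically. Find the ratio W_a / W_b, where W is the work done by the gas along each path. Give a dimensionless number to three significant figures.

Path (a) isobaric: W = P₁(V₂ − V₁) → W_a/(P₁V₁) = 3.437.
Path (b) adiabatic: W = P₁V₁(1 − (V₁/V₂)^(γ−1))/(γ−1) → W_b/(P₁V₁) = 1.123.
W_a / W_b = 3.437 / 1.123 = 3.062.

W_a / W_b ≈ 3.06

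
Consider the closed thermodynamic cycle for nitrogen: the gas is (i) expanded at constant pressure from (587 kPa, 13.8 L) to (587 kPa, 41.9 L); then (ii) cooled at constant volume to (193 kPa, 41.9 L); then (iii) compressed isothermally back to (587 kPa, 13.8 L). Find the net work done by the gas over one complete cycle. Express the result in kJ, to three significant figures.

Leg (i): W = PΔV = (587)(41.9 − 13.8) = 16495 J.
Leg (ii): W = 0.
Leg (iii): W = PᵢVᵢ ln(V_f/Vᵢ) = (8087) ln(13.8/41.9) = -8981 J.
W_net = 16495 − 8981 = 7513 J.

W_net ≈ 7.51 kJ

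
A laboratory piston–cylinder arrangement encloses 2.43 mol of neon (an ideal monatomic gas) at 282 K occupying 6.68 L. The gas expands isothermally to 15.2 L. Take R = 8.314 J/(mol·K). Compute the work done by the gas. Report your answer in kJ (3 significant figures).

W ≈ 4.68 kJ

Isothermal: W = nRT ln(V₂/V₁).
W = (2.43)(8.314)(282) × ln(15.2/6.68)
  = 5697 × 0.8222
W_by_gas = 4684 J.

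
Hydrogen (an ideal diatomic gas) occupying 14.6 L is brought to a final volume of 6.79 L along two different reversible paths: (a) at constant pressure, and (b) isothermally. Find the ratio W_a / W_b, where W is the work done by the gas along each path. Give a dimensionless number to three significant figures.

Path (a) isobaric: W = P₁(V₂ − V₁) → W_a/(P₁V₁) = -0.5349.
Path (b) isothermal: W = P₁V₁ ln(V₂/V₁) → W_b/(P₁V₁) = -0.7656.
W_a / W_b = -0.5349 / -0.7656 = 0.6987.

W_a / W_b ≈ 0.699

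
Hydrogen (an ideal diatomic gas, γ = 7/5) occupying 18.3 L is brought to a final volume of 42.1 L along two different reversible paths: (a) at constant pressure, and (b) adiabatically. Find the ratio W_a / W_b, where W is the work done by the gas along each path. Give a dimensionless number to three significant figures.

Path (a) isobaric: W = P₁(V₂ − V₁) → W_a/(P₁V₁) = 1.301.
Path (b) adiabatic: W = P₁V₁(1 − (V₁/V₂)^(γ−1))/(γ−1) → W_b/(P₁V₁) = 0.7085.
W_a / W_b = 1.301 / 0.7085 = 1.836.

W_a / W_b ≈ 1.84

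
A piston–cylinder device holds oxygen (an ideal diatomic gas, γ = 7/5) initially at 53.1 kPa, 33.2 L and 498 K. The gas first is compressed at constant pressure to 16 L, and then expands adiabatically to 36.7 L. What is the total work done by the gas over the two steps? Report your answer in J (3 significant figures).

W_total ≈ -313 J

Step 1 (isobaric): W = PΔV = (53.1 kPa)(16 − 33.2 L) = -913.3 J.
After step 1: P = 53.1 kPa, V = 16 L, T = 240 K.
Step 2 (adiabatic): W = (P₁V₁ − P₂V₂)/(γ−1) = (849.6 − 609.5)/0.4 = 600.2 J.
W_total = -913.3 + 600.2 = -313.1 J.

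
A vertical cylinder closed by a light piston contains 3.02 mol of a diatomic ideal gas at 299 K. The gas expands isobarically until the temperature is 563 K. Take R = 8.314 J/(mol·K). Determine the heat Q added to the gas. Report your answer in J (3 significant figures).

Q ≈ 23200 J

Isobaric: W = nRΔT = (3.02)(8.314)(264) = 6629 J.
ΔU = nCᵥΔT with Cᵥ = 5R/2: ΔU = (3.02)(20.79)(264) = 16571 J.
Q = ΔU + W = 16571 + 6629 = 23200 J.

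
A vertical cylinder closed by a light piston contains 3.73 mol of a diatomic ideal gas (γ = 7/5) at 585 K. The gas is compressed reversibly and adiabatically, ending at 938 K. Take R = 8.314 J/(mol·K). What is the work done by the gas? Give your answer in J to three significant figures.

W ≈ -27400 J

Adiabatic ⇒ Q = 0, so W_by = −ΔU = nCᵥ(T₁ − T₂).
Cᵥ = 5R/2 = 20.79 J/(mol·K).
W = (3.73)(20.79)(585 − 938) = -27367 J.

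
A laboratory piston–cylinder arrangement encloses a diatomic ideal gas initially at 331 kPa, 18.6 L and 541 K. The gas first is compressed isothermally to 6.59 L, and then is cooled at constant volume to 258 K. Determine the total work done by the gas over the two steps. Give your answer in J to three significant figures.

W_total ≈ -6390 J

Step 1 (isothermal): W = P₁V₁ ln(V₂/V₁) = (6157) ln(6.59/18.6) = -6388 J.
Step 2 (isochoric): W = 0 (constant volume).
W_total = -6388 + 0 = -6388 J.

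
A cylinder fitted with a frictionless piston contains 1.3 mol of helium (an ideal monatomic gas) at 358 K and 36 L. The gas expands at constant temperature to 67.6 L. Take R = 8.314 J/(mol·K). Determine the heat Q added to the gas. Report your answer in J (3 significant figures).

Q ≈ 2440 J

Isothermal ⇒ ΔU = 0, so Q = W = nRT ln(V₂/V₁).
Q = (1.3)(8.314)(358) ln(67.6/36) = 3869 × 0.6301 = 2438 J.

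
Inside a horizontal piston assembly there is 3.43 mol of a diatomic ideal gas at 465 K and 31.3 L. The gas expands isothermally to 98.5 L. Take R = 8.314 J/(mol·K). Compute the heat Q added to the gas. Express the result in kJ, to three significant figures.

Isothermal ⇒ ΔU = 0, so Q = W = nRT ln(V₂/V₁).
Q = (3.43)(8.314)(465) ln(98.5/31.3) = 13260 × 1.146 = 15202 J.

Q ≈ 15.2 kJ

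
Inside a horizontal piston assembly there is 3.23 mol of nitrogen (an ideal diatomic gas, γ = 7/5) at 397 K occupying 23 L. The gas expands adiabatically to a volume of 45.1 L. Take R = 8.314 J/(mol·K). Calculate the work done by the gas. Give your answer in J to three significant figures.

Adiabatic: TV^(γ−1) = const with γ = 7/5.
T₂ = T₁ (V₁/V₂)^(γ−1) = 397 × (23/45.1)^0.4 = 397 × 0.7639 = 303.3 K.
W_by = nCᵥ(T₁ − T₂) = (3.23)(20.79)(397 − 303.3) = 6293 J.

W ≈ 6290 J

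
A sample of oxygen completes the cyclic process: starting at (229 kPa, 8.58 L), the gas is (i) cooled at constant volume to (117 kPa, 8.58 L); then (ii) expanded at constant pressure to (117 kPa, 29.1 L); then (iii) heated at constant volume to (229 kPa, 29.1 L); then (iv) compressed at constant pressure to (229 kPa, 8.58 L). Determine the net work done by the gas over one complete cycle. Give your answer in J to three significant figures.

Constant-volume legs do no work.
W(ii) = (117)(29.1 − 8.58) = 2401 J; W(iv) = (229)(8.58 − 29.1) = -4699 J.
W_net = 2401 − 4699 = -2298 J (the counter-clockwise enclosed area).

W_net ≈ -2300 J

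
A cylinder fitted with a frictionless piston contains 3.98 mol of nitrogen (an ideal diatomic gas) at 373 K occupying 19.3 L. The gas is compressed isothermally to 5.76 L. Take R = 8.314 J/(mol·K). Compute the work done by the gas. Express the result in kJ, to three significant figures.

Isothermal: W = nRT ln(V₂/V₁).
W = (3.98)(8.314)(373) × ln(5.76/19.3)
  = 12342 × -1.209
W_by_gas = -14924 J.

W ≈ -14.9 kJ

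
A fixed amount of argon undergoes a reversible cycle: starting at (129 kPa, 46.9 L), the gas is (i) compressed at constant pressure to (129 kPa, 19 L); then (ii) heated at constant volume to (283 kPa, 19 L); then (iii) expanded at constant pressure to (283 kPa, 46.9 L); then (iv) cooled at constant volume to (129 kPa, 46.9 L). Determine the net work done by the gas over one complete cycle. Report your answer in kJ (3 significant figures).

Constant-volume legs do no work.
W(i) = (129)(19 − 46.9) = -3599 J; W(iii) = (283)(46.9 − 19) = 7896 J.
W_net = -3599 + 7896 = 4297 J (the clockwise enclosed area).

W_net ≈ 4.30 kJ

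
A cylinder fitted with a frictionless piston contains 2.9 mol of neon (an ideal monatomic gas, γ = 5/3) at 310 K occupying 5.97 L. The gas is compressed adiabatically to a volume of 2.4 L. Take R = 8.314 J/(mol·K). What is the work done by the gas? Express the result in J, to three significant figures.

W ≈ -9370 J

Adiabatic: TV^(γ−1) = const with γ = 5/3.
T₂ = T₁ (V₁/V₂)^(γ−1) = 310 × (5.97/2.4)^0.667 = 310 × 1.836 = 569.1 K.
W_by = nCᵥ(T₁ − T₂) = (2.9)(12.47)(310 − 569.1) = -9371 J.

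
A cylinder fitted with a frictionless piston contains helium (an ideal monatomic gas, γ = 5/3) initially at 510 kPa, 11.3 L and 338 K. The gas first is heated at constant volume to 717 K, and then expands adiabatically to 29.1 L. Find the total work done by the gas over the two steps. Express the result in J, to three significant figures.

Step 1 (isochoric): W = 0 (constant volume).
After step 1: P = 1082 kPa (V unchanged).
Step 2 (adiabatic): W = (P₁V₁ − P₂V₂)/(γ−1) = (12225 − 6507)/0.667 = 8577 J.
W_total = 0 + 8577 = 8577 J.

W_total ≈ 8580 J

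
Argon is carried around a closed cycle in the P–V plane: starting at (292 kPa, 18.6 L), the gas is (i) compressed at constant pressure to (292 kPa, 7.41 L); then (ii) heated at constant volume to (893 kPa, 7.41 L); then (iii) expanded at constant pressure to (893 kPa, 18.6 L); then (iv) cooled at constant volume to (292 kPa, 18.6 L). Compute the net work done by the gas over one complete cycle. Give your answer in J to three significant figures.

W_net ≈ 6730 J

Constant-volume legs do no work.
W(i) = (292)(7.41 − 18.6) = -3267 J; W(iii) = (893)(18.6 − 7.41) = 9993 J.
W_net = -3267 + 9993 = 6725 J (the clockwise enclosed area).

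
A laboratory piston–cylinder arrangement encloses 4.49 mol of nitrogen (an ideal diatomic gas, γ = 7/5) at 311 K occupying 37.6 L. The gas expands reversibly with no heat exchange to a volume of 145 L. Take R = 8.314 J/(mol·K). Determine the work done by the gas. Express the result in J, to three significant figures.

Adiabatic: TV^(γ−1) = const with γ = 7/5.
T₂ = T₁ (V₁/V₂)^(γ−1) = 311 × (37.6/145)^0.4 = 311 × 0.5828 = 181.3 K.
W_by = nCᵥ(T₁ − T₂) = (4.49)(20.79)(311 − 181.3) = 12108 J.

W ≈ 12100 J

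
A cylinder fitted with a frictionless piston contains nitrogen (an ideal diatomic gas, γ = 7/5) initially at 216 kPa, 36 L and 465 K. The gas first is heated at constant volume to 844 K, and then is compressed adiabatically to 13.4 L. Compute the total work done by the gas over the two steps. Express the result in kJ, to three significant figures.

W_total ≈ -17.1 kJ

Step 1 (isochoric): W = 0 (constant volume).
After step 1: P = 392.1 kPa (V unchanged).
Step 2 (adiabatic): W = (P₁V₁ − P₂V₂)/(γ−1) = (14114 − 20957)/0.4 = -17107 J.
W_total = 0 − 17107 = -17107 J.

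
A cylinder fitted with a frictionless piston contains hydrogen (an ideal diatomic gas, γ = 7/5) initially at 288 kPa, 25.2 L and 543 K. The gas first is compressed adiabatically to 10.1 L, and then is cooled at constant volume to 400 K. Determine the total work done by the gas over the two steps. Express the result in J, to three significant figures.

Step 1 (adiabatic): W = (P₁V₁ − P₂V₂)/(γ−1) = (7258 − 10462)/0.4 = -8012 J.
Step 2 (isochoric): W = 0 (constant volume).
W_total = -8012 + 0 = -8012 J.

W_total ≈ -8010 J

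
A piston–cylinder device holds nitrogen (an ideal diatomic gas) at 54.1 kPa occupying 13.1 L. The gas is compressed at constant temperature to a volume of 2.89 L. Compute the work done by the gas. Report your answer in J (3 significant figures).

W ≈ -1070 J

Isothermal: W = nRT ln(V₂/V₁) = P₁V₁ ln(V₂/V₁).
P₁V₁ = (54.1 kPa)(13.1 L) = 708.7 J.
W = 708.7 × ln(2.89/13.1) = 708.7 × -1.511
W_by_gas = -1071 J.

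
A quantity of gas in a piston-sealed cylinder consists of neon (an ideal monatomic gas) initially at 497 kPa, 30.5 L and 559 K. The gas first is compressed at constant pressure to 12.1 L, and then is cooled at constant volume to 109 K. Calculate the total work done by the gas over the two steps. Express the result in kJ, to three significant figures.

Step 1 (isobaric): W = PΔV = (497 kPa)(12.1 − 30.5 L) = -9145 J.
Step 2 (isochoric): W = 0 (constant volume).
W_total = -9145 + 0 = -9145 J.

W_total ≈ -9.14 kJ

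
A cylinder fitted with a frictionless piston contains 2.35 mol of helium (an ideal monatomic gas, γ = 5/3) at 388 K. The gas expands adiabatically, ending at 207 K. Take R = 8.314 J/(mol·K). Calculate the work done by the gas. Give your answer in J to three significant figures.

W ≈ 5300 J

Adiabatic ⇒ Q = 0, so W_by = −ΔU = nCᵥ(T₁ − T₂).
Cᵥ = 3R/2 = 12.47 J/(mol·K).
W = (2.35)(12.47)(388 − 207) = 5305 J.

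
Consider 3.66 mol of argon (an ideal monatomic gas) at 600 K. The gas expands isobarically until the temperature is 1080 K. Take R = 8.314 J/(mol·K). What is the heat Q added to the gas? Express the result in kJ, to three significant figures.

Q ≈ 36.5 kJ

Isobaric: W = nRΔT = (3.66)(8.314)(480) = 14606 J.
ΔU = nCᵥΔT with Cᵥ = 3R/2: ΔU = (3.66)(12.47)(480) = 21909 J.
Q = ΔU + W = 21909 + 14606 = 36515 J.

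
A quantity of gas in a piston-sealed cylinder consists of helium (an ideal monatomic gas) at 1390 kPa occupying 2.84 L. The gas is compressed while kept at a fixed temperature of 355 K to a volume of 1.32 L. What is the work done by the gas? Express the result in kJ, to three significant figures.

W ≈ -3.02 kJ

Isothermal: W = nRT ln(V₂/V₁) = P₁V₁ ln(V₂/V₁).
P₁V₁ = (1390 kPa)(2.84 L) = 3948 J.
W = 3948 × ln(1.32/2.84) = 3948 × -0.7662
W_by_gas = -3025 J.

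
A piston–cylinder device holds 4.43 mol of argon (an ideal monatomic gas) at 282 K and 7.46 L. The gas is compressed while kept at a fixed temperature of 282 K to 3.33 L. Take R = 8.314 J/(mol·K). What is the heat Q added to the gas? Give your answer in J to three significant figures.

Isothermal ⇒ ΔU = 0, so Q = W = nRT ln(V₂/V₁).
Q = (4.43)(8.314)(282) ln(3.33/7.46) = 10386 × -0.8066 = -8377 J.

Q ≈ -8380 J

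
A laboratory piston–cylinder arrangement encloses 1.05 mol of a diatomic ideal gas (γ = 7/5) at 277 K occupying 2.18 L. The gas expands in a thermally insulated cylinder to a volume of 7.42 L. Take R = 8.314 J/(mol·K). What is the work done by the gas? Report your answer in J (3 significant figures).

Adiabatic: TV^(γ−1) = const with γ = 7/5.
T₂ = T₁ (V₁/V₂)^(γ−1) = 277 × (2.18/7.42)^0.4 = 277 × 0.6127 = 169.7 K.
W_by = nCᵥ(T₁ − T₂) = (1.05)(20.79)(277 − 169.7) = 2342 J.

W ≈ 2340 J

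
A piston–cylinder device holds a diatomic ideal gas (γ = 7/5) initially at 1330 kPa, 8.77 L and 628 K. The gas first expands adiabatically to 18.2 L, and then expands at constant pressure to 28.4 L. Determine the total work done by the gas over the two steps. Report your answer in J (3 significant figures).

W_total ≈ 12300 J

Step 1 (adiabatic): W = (P₁V₁ − P₂V₂)/(γ−1) = (11664 − 8710)/0.4 = 7385 J.
After step 1: P = 478.6 kPa, V = 18.2 L, T = 469 K.
Step 2 (isobaric): W = PΔV = (478.6 kPa)(28.4 − 18.2 L) = 4881 J.
W_total = 7385 + 4881 = 12267 J.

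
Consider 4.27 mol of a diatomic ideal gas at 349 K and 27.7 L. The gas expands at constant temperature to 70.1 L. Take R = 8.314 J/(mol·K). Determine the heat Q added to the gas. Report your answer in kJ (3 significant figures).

Isothermal ⇒ ΔU = 0, so Q = W = nRT ln(V₂/V₁).
Q = (4.27)(8.314)(349) ln(70.1/27.7) = 12390 × 0.9285 = 11504 J.

Q ≈ 11.5 kJ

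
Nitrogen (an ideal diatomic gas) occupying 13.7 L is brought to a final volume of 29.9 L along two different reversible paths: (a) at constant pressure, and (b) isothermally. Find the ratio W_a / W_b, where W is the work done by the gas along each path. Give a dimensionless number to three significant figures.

W_a / W_b ≈ 1.52

Path (a) isobaric: W = P₁(V₂ − V₁) → W_a/(P₁V₁) = 1.182.
Path (b) isothermal: W = P₁V₁ ln(V₂/V₁) → W_b/(P₁V₁) = 0.7805.
W_a / W_b = 1.182 / 0.7805 = 1.515.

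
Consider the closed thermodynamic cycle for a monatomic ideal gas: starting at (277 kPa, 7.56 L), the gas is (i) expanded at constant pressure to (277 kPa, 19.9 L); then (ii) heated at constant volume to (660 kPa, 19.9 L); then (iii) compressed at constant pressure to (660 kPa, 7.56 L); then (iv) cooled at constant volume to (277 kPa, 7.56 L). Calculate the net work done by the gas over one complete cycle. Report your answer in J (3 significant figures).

Constant-volume legs do no work.
W(i) = (277)(19.9 − 7.56) = 3418 J; W(iii) = (660)(7.56 − 19.9) = -8144 J.
W_net = 3418 − 8144 = -4726 J (the counter-clockwise enclosed area).

W_net ≈ -4730 J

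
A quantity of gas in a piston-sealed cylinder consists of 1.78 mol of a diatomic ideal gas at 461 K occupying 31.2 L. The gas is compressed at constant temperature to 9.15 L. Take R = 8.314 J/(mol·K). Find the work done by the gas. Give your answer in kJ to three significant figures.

Isothermal: W = nRT ln(V₂/V₁).
W = (1.78)(8.314)(461) × ln(9.15/31.2)
  = 6822 × -1.227
W_by_gas = -8369 J.

W ≈ -8.37 kJ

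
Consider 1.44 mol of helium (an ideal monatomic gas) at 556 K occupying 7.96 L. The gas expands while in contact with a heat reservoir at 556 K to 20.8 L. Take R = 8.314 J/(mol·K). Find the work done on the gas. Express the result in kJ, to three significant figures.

W ≈ -6.39 kJ

Isothermal: W = nRT ln(V₂/V₁).
W = (1.44)(8.314)(556) × ln(20.8/7.96)
  = 6657 × 0.9605
W_by_gas = 6394 J; work on gas = −W_by = -6394 J.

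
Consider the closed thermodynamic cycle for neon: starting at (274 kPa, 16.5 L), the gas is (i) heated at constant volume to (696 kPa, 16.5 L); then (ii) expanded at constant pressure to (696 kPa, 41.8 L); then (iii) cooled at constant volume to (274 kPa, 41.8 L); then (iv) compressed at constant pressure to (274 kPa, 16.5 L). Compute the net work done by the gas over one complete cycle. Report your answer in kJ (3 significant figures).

Constant-volume legs do no work.
W(ii) = (696)(41.8 − 16.5) = 17609 J; W(iv) = (274)(16.5 − 41.8) = -6932 J.
W_net = 17609 − 6932 = 10677 J (the clockwise enclosed area).

W_net ≈ 10.7 kJ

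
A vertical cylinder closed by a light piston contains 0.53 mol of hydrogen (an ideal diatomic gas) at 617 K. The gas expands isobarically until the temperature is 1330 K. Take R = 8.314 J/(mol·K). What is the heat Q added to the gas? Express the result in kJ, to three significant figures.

Q ≈ 11.0 kJ

Isobaric: W = nRΔT = (0.53)(8.314)(713) = 3142 J.
ΔU = nCᵥΔT with Cᵥ = 5R/2: ΔU = (0.53)(20.79)(713) = 7854 J.
Q = ΔU + W = 7854 + 3142 = 10996 J.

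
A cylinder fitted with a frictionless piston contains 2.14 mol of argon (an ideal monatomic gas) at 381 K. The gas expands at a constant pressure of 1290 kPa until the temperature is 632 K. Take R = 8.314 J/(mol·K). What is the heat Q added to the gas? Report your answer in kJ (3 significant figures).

Q ≈ 11.2 kJ

Isobaric: W = nRΔT = (2.14)(8.314)(251) = 4466 J.
ΔU = nCᵥΔT with Cᵥ = 3R/2: ΔU = (2.14)(12.47)(251) = 6699 J.
Q = ΔU + W = 6699 + 4466 = 11164 J.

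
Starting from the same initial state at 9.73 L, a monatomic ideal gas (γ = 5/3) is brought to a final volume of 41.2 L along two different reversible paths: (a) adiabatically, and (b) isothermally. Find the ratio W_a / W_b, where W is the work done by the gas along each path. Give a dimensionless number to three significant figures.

Path (a) adiabatic: W = P₁V₁(1 − (V₁/V₂)^(γ−1))/(γ−1) → W_a/(P₁V₁) = 0.9269.
Path (b) isothermal: W = P₁V₁ ln(V₂/V₁) → W_b/(P₁V₁) = 1.443.
W_a / W_b = 0.9269 / 1.443 = 0.6422.

W_a / W_b ≈ 0.642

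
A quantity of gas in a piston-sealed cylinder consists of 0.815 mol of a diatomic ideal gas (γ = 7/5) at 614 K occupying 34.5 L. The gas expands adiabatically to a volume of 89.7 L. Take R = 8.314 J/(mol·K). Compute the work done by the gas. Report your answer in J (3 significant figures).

W ≈ 3300 J

Adiabatic: TV^(γ−1) = const with γ = 7/5.
T₂ = T₁ (V₁/V₂)^(γ−1) = 614 × (34.5/89.7)^0.4 = 614 × 0.6824 = 419 K.
W_by = nCᵥ(T₁ − T₂) = (0.815)(20.79)(614 − 419) = 3304 J.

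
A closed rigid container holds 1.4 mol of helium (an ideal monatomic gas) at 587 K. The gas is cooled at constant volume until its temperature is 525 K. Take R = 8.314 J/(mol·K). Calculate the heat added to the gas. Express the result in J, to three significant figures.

Q ≈ -1080 J

Constant volume ⇒ W = 0, so Q = ΔU = nCᵥΔT with Cᵥ = 3R/2 = 12.47 J/(mol·K).
ΔU = (1.4)(12.47)(525 − 587) = -1082 J.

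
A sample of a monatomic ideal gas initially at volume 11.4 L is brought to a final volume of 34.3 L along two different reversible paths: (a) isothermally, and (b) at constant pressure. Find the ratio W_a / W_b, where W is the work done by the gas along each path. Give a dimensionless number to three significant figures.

Path (a) isothermal: W = P₁V₁ ln(V₂/V₁) → W_a/(P₁V₁) = 1.102.
Path (b) isobaric: W = P₁(V₂ − V₁) → W_b/(P₁V₁) = 2.009.
W_a / W_b = 1.102 / 2.009 = 0.5484.

W_a / W_b ≈ 0.548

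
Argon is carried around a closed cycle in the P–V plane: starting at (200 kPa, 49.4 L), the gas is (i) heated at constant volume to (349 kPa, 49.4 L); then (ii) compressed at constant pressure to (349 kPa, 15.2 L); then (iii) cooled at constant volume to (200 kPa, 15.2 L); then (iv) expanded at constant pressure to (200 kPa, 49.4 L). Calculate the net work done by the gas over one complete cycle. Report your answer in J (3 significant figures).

Constant-volume legs do no work.
W(ii) = (349)(15.2 − 49.4) = -11936 J; W(iv) = (200)(49.4 − 15.2) = 6840 J.
W_net = -11936 + 6840 = -5096 J (the counter-clockwise enclosed area).

W_net ≈ -5100 J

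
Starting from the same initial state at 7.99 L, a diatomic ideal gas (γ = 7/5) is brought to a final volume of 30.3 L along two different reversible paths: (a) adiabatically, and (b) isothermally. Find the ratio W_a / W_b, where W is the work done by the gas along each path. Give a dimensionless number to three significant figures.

W_a / W_b ≈ 0.775

Path (a) adiabatic: W = P₁V₁(1 − (V₁/V₂)^(γ−1))/(γ−1) → W_a/(P₁V₁) = 1.033.
Path (b) isothermal: W = P₁V₁ ln(V₂/V₁) → W_b/(P₁V₁) = 1.333.
W_a / W_b = 1.033 / 1.333 = 0.7751.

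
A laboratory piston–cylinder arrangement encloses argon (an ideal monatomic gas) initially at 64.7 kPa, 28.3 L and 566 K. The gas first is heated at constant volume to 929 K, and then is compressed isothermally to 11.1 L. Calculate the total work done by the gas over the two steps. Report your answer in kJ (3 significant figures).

W_total ≈ -2.81 kJ

Step 1 (isochoric): W = 0 (constant volume).
After step 1: P = 106.2 kPa (V unchanged).
Step 2 (isothermal): W = P₁V₁ ln(V₂/V₁) = (3005) ln(11.1/28.3) = -2813 J.
W_total = 0 − 2813 = -2813 J.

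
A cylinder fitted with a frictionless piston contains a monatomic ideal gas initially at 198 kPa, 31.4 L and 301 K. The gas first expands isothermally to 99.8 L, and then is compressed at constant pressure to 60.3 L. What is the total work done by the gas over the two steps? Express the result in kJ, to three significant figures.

W_total ≈ 4.73 kJ

Step 1 (isothermal): W = P₁V₁ ln(V₂/V₁) = (6217) ln(99.8/31.4) = 7189 J.
After step 1: P = 62.3 kPa, V = 99.8 L, T = 301 K.
Step 2 (isobaric): W = PΔV = (62.3 kPa)(60.3 − 99.8 L) = -2461 J.
W_total = 7189 − 2461 = 4729 J.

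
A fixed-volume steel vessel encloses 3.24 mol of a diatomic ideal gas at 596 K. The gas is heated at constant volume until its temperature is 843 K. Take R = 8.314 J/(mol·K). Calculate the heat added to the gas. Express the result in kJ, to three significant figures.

Q ≈ 16.6 kJ

Constant volume ⇒ W = 0, so Q = ΔU = nCᵥΔT with Cᵥ = 5R/2 = 20.79 J/(mol·K).
ΔU = (3.24)(20.79)(843 − 596) = 16634 J.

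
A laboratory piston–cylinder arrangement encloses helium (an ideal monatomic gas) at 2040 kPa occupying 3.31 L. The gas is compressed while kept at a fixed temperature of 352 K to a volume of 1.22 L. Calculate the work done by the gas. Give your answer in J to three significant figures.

Isothermal: W = nRT ln(V₂/V₁) = P₁V₁ ln(V₂/V₁).
P₁V₁ = (2040 kPa)(3.31 L) = 6752 J.
W = 6752 × ln(1.22/3.31) = 6752 × -0.9981
W_by_gas = -6740 J.

W ≈ -6740 J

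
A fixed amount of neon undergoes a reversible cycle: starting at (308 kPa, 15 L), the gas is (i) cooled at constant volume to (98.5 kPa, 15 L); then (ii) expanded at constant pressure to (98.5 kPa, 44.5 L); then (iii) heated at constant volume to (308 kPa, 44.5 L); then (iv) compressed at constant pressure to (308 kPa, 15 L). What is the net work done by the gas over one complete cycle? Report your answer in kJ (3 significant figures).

Constant-volume legs do no work.
W(ii) = (98.5)(44.5 − 15) = 2906 J; W(iv) = (308)(15 − 44.5) = -9086 J.
W_net = 2906 − 9086 = -6180 J (the counter-clockwise enclosed area).

W_net ≈ -6.18 kJ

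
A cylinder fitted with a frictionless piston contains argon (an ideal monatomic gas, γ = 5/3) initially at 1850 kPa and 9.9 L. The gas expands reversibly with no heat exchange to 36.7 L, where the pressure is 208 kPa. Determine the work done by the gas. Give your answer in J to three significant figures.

W ≈ 16000 J

Adiabatic: W = (P₁V₁ − P₂V₂)/(γ − 1) with γ = 5/3.
P₁V₁ = 18315 J, P₂V₂ = 7634 J.
W = (18315 − 7634) / 0.6667 = 16022 J.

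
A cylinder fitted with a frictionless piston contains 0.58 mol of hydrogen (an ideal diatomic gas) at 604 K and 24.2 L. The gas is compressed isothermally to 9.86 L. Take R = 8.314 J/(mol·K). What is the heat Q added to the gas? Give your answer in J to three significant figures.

Q ≈ -2620 J

Isothermal ⇒ ΔU = 0, so Q = W = nRT ln(V₂/V₁).
Q = (0.58)(8.314)(604) ln(9.86/24.2) = 2913 × -0.8979 = -2615 J.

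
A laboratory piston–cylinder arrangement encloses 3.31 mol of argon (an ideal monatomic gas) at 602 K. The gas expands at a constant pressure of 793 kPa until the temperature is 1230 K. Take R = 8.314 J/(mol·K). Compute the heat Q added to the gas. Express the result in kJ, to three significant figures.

Q ≈ 43.2 kJ

Isobaric: W = nRΔT = (3.31)(8.314)(628) = 17282 J.
ΔU = nCᵥΔT with Cᵥ = 3R/2: ΔU = (3.31)(12.47)(628) = 25923 J.
Q = ΔU + W = 25923 + 17282 = 43205 J.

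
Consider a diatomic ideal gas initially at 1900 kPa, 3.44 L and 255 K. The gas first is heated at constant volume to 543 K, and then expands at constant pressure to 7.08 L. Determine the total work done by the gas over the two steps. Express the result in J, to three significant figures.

Step 1 (isochoric): W = 0 (constant volume).
After step 1: P = 4046 kPa (V unchanged).
Step 2 (isobaric): W = PΔV = (4046 kPa)(7.08 − 3.44 L) = 14727 J.
W_total = 0 + 14727 = 14727 J.

W_total ≈ 14700 J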